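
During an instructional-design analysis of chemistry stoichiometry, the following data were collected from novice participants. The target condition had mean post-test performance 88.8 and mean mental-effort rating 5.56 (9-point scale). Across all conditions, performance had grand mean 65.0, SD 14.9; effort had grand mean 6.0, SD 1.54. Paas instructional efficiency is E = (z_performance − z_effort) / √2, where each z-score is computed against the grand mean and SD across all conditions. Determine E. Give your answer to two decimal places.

z_performance = (88.8 − 65.0) / 14.9 = 23.8000 / 14.9 = 1.5973.
z_effort = (5.56 − 6.0) / 1.54 = -0.4400 / 1.54 = -0.2857.
z_P − z_E = 1.5973 − (-0.2857) = 1.8830.
E = 1.8830 / √2 = 1.8830 / 1.41421 = 1.3315 ≈ 1.33.

1.33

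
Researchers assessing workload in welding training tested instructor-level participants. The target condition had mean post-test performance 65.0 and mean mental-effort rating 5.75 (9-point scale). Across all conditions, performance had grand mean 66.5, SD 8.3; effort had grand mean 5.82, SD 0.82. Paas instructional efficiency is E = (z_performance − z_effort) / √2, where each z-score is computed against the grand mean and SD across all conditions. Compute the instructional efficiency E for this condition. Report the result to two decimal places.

-0.07

z_performance = (65.0 − 66.5) / 8.3 = -1.5000 / 8.3 = -0.1807.
z_effort = (5.75 − 5.82) / 0.82 = -0.0700 / 0.82 = -0.0854.
z_P − z_E = -0.1807 − (-0.0854) = -0.0953.
E = -0.0953 / √2 = -0.0953 / 1.41421 = -0.0674 ≈ -0.07.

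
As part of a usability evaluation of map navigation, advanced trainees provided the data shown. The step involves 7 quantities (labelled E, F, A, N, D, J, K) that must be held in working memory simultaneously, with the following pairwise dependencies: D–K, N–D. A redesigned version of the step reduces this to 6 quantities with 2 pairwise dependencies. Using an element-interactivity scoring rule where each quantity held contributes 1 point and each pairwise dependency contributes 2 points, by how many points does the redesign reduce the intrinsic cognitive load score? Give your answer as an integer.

1

Original: 7 × 1 + 2 × 2 = 7 + 4 = 11.
Redesigned: 6 × 1 + 2 × 2 = 6 + 4 = 10.
Reduction = 11 − 10 = 1.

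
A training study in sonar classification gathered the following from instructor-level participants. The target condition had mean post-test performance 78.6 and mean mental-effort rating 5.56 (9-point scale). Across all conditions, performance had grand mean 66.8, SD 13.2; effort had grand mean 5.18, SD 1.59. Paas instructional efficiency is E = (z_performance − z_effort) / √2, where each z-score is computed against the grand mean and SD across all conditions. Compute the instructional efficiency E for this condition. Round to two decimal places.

0.46

z_performance = (78.6 − 66.8) / 13.2 = 11.8000 / 13.2 = 0.8939.
z_effort = (5.56 − 5.18) / 1.59 = 0.3800 / 1.59 = 0.2390.
z_P − z_E = 0.8939 − 0.2390 = 0.6549.
E = 0.6549 / √2 = 0.6549 / 1.41421 = 0.4631 ≈ 0.46.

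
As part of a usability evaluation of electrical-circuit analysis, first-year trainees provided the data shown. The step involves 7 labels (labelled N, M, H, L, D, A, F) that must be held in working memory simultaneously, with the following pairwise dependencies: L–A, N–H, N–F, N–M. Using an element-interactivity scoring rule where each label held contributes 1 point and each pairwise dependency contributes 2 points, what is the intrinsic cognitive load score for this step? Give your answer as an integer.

Count of labels held simultaneously: 7.
Count of pairwise dependencies listed: 4.
Element contribution: 7 × 1 = 7.
Interaction contribution: 4 × 2 = 8.
Intrinsic load = 7 + 8 = 15.

15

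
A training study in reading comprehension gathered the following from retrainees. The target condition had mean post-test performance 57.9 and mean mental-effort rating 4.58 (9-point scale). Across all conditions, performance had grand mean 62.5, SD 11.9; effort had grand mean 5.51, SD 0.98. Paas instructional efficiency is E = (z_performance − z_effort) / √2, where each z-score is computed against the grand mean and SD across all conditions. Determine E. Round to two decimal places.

0.40

z_performance = (57.9 − 62.5) / 11.9 = -4.6000 / 11.9 = -0.3866.
z_effort = (4.58 − 5.51) / 0.98 = -0.9300 / 0.98 = -0.9490.
z_P − z_E = -0.3866 − (-0.9490) = 0.5624.
E = 0.5624 / √2 = 0.5624 / 1.41421 = 0.3977 ≈ 0.40.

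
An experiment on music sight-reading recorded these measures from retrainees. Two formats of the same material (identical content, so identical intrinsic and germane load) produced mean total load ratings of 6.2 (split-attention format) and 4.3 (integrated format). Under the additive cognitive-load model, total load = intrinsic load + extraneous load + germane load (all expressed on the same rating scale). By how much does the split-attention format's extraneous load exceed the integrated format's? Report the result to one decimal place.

1.9

Intrinsic and germane load are equal across formats, so the difference in total load equals the difference in extraneous load.
Extraneous-load difference = 6.2 − 4.3 = 1.9.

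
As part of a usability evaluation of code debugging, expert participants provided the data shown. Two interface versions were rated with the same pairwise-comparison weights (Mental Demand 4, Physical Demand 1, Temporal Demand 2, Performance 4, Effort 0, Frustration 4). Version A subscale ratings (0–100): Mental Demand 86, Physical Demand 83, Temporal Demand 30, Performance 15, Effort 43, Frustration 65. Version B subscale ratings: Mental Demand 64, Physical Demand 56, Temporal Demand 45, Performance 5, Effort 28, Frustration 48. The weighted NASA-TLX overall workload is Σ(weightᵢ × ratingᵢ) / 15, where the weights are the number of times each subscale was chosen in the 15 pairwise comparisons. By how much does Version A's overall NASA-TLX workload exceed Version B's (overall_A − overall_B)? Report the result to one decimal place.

12.9

Version A weighted sum = 4·86 + 1·83 + 2·30 + 4·15 + 0·43 + 4·65 = 344 + 83 + 60 + 60 + 0 + 260 = 807; overall_A = 807/15 = 53.8000.
Version B weighted sum = 4·64 + 1·56 + 2·45 + 4·5 + 0·28 + 4·48 = 256 + 56 + 90 + 20 + 0 + 192 = 614; overall_B = 614/15 = 40.9333.
Difference = 53.8000 − 40.9333 = 12.8667 ≈ 12.9.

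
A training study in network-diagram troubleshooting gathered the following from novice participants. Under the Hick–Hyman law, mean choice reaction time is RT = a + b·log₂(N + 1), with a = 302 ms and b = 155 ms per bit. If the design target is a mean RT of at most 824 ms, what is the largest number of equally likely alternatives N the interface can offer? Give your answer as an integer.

Set 302 + 155·log₂(N + 1) ≤ 824.
log₂(N + 1) ≤ (824 − 302) / 155 = 3.3677.
N + 1 ≤ 2^3.3677 = 10.3224.
N ≤ 9.3224, so the largest integer N is 9.

9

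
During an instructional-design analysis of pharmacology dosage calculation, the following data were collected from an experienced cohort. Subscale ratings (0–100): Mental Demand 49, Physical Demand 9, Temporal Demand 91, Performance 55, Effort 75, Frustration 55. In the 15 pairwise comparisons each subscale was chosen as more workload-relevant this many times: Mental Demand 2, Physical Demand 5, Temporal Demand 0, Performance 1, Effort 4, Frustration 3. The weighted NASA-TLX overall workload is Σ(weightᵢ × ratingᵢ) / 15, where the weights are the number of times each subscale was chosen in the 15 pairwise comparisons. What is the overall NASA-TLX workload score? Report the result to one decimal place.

44.2

The tallies are the weights (they sum to 15).
Weighted sum = 2·49 + 5·9 + 0·91 + 1·55 + 4·75 + 3·55
            = 98 + 45 + 0 + 55 + 300 + 165 = 663.
Overall workload = 663 / 15 = 44.2000 ≈ 44.2.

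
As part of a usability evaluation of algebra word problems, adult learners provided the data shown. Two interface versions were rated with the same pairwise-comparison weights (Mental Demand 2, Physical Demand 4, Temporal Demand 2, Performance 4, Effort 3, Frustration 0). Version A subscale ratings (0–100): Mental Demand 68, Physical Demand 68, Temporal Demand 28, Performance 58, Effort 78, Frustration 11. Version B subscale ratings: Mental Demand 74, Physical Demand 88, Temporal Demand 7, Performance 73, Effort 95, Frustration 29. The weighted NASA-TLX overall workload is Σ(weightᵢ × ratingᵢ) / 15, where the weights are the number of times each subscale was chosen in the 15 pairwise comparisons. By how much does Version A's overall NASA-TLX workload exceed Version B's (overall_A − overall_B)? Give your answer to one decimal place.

-10.7

Version A weighted sum = 2·68 + 4·68 + 2·28 + 4·58 + 3·78 + 0·11 = 136 + 272 + 56 + 232 + 234 + 0 = 930; overall_A = 930/15 = 62.0000.
Version B weighted sum = 2·74 + 4·88 + 2·7 + 4·73 + 3·95 + 0·29 = 148 + 352 + 14 + 292 + 285 + 0 = 1091; overall_B = 1091/15 = 72.7333.
Difference = 62.0000 − 72.7333 = -10.7333 ≈ -10.7.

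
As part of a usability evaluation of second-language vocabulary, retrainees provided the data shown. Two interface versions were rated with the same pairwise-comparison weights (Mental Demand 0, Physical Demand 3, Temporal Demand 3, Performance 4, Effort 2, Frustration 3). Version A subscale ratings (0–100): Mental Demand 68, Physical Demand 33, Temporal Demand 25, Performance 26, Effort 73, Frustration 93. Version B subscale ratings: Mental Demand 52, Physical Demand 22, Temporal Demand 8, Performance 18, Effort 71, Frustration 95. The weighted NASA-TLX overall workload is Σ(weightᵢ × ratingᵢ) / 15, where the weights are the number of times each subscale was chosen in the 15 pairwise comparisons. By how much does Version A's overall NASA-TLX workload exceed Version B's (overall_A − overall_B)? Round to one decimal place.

Version A weighted sum = 0·68 + 3·33 + 3·25 + 4·26 + 2·73 + 3·93 = 0 + 99 + 75 + 104 + 146 + 279 = 703; overall_A = 703/15 = 46.8667.
Version B weighted sum = 0·52 + 3·22 + 3·8 + 4·18 + 2·71 + 3·95 = 0 + 66 + 24 + 72 + 142 + 285 = 589; overall_B = 589/15 = 39.2667.
Difference = 46.8667 − 39.2667 = 7.6000 ≈ 7.6.

7.6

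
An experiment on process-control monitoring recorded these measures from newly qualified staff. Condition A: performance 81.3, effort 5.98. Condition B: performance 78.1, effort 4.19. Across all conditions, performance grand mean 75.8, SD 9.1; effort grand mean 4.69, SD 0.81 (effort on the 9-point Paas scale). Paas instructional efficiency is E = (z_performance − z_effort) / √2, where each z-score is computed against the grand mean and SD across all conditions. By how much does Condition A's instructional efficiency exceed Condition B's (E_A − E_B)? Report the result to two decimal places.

Condition A: z_P = (81.3 − 75.8)/9.1 = 0.6044; z_E = (5.98 − 4.69)/0.81 = 1.5926; E_A = (0.6044 − 1.5926)/√2 = -0.6988.
Condition B: z_P = (78.1 − 75.8)/9.1 = 0.2527; z_E = (4.19 − 4.69)/0.81 = -0.6173; E_B = (0.2527 − (-0.6173))/√2 = 0.6152.
E_A − E_B = -0.6988 − 0.6152 = -1.3140 ≈ -1.31.

-1.31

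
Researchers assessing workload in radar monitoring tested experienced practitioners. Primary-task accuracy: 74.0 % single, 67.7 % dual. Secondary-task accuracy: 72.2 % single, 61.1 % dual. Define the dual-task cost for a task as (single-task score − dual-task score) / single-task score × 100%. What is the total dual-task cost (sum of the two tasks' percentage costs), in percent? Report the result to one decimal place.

Primary cost = (74.0 − 67.7) / 74.0 × 100% = 8.5135%.
Secondary cost = (72.2 − 61.1) / 72.2 × 100% = 15.3740%.
Total = 8.5135% + 15.3740% = 23.8875% ≈ 23.9%.

23.9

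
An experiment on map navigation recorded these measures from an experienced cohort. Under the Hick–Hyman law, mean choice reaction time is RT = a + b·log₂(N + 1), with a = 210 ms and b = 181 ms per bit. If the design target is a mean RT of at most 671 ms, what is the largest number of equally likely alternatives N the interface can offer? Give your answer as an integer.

Set 210 + 181·log₂(N + 1) ≤ 671.
log₂(N + 1) ≤ (671 − 210) / 181 = 2.5470.
N + 1 ≤ 2^2.5470 = 5.8442.
N ≤ 4.8442, so the largest integer N is 4.

4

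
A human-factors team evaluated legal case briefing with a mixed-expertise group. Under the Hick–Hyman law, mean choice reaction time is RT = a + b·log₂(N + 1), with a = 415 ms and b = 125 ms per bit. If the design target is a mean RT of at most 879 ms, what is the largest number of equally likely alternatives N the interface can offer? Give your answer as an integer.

Set 415 + 125·log₂(N + 1) ≤ 879.
log₂(N + 1) ≤ (879 − 415) / 125 = 3.7120.
N + 1 ≤ 2^3.7120 = 13.1046.
N ≤ 12.1046, so the largest integer N is 12.

12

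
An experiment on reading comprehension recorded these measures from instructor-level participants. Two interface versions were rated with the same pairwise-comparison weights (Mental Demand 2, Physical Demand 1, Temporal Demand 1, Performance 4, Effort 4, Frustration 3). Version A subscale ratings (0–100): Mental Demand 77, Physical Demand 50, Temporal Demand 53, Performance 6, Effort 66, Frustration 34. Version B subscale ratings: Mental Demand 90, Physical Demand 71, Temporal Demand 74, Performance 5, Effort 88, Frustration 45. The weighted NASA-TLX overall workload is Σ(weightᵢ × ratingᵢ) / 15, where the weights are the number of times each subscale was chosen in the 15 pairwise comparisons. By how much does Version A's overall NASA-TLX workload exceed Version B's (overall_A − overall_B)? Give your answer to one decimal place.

-12.3

Version A weighted sum = 2·77 + 1·50 + 1·53 + 4·6 + 4·66 + 3·34 = 154 + 50 + 53 + 24 + 264 + 102 = 647; overall_A = 647/15 = 43.1333.
Version B weighted sum = 2·90 + 1·71 + 1·74 + 4·5 + 4·88 + 3·45 = 180 + 71 + 74 + 20 + 352 + 135 = 832; overall_B = 832/15 = 55.4667.
Difference = 43.1333 − 55.4667 = -12.3334 ≈ -12.3.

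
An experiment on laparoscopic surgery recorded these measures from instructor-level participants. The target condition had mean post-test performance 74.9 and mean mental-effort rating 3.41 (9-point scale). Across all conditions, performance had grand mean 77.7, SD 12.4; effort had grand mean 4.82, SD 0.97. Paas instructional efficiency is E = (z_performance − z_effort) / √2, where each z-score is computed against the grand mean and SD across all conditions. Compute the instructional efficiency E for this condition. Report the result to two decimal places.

0.87

z_performance = (74.9 − 77.7) / 12.4 = -2.8000 / 12.4 = -0.2258.
z_effort = (3.41 − 4.82) / 0.97 = -1.4100 / 0.97 = -1.4536.
z_P − z_E = -0.2258 − (-1.4536) = 1.2278.
E = 1.2278 / √2 = 1.2278 / 1.41421 = 0.8682 ≈ 0.87.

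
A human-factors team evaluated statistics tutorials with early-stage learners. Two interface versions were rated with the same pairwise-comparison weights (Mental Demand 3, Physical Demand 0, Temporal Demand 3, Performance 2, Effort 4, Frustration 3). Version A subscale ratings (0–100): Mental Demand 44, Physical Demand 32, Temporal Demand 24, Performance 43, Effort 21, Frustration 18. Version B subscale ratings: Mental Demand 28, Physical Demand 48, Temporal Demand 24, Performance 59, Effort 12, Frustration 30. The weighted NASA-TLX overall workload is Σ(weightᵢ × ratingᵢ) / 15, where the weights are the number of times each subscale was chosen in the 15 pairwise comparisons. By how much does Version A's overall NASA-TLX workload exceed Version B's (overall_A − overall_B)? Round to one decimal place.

Version A weighted sum = 3·44 + 0·32 + 3·24 + 2·43 + 4·21 + 3·18 = 132 + 0 + 72 + 86 + 84 + 54 = 428; overall_A = 428/15 = 28.5333.
Version B weighted sum = 3·28 + 0·48 + 3·24 + 2·59 + 4·12 + 3·30 = 84 + 0 + 72 + 118 + 48 + 90 = 412; overall_B = 412/15 = 27.4667.
Difference = 28.5333 − 27.4667 = 1.0666 ≈ 1.1.

1.1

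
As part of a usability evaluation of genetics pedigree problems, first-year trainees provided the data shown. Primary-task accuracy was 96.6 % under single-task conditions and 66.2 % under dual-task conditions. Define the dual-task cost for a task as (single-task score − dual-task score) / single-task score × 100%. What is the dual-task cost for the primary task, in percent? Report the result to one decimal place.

31.5

Cost = (96.6 − 66.2) / 96.6 × 100%
     = 30.4000 / 96.6 × 100% = 31.4700%.
≈ 31.5%.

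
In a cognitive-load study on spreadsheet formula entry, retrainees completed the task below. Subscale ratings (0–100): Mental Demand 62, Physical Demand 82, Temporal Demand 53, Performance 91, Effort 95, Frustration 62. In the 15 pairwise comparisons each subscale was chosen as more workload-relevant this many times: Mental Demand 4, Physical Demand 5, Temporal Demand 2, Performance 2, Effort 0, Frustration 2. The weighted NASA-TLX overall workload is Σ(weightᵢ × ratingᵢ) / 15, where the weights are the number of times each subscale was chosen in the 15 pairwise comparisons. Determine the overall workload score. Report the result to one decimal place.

71.3

The tallies are the weights (they sum to 15).
Weighted sum = 4·62 + 5·82 + 2·53 + 2·91 + 0·95 + 2·62
            = 248 + 410 + 106 + 182 + 0 + 124 = 1070.
Overall workload = 1070 / 15 = 71.3333 ≈ 71.3.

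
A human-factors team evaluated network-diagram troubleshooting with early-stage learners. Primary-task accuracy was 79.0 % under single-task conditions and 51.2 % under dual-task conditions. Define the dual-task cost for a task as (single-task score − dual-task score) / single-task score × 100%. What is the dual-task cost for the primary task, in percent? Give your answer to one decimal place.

Cost = (79.0 − 51.2) / 79.0 × 100%
     = 27.8000 / 79.0 × 100% = 35.1899%.
≈ 35.2%.

35.2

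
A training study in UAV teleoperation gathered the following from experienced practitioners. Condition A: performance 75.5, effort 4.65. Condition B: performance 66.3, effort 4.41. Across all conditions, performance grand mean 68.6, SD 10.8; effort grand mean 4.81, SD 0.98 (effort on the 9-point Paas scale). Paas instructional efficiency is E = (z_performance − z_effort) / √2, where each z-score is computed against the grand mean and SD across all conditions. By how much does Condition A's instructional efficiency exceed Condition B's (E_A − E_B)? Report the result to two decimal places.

Condition A: z_P = (75.5 − 68.6)/10.8 = 0.6389; z_E = (4.65 − 4.81)/0.98 = -0.1633; E_A = (0.6389 − (-0.1633))/√2 = 0.5672.
Condition B: z_P = (66.3 − 68.6)/10.8 = -0.2130; z_E = (4.41 − 4.81)/0.98 = -0.4082; E_B = (-0.2130 − (-0.4082))/√2 = 0.1380.
E_A − E_B = 0.5672 − 0.1380 = 0.4292 ≈ 0.43.

0.43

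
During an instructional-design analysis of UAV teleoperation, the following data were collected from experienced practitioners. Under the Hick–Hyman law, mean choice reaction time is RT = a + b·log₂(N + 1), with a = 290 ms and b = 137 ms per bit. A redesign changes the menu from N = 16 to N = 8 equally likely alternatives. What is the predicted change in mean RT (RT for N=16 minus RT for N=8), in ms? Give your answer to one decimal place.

RT(16) = 290 + 137·log₂(17) = 290 + 137·4.0875 = 849.9875 ms.
RT(8) = 290 + 137·log₂(9) = 290 + 137·3.1699 = 724.2763 ms.
Difference = 849.9875 − 724.2763 = 125.7112 ≈ 125.7 ms.

125.7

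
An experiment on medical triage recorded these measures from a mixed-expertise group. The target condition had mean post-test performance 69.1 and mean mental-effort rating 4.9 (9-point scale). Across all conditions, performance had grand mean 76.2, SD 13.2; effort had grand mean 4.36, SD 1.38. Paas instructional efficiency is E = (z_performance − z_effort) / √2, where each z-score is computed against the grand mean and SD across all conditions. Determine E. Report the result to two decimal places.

-0.66

z_performance = (69.1 − 76.2) / 13.2 = -7.1000 / 13.2 = -0.5379.
z_effort = (4.9 − 4.36) / 1.38 = 0.5400 / 1.38 = 0.3913.
z_P − z_E = -0.5379 − 0.3913 = -0.9292.
E = -0.9292 / √2 = -0.9292 / 1.41421 = -0.6570 ≈ -0.66.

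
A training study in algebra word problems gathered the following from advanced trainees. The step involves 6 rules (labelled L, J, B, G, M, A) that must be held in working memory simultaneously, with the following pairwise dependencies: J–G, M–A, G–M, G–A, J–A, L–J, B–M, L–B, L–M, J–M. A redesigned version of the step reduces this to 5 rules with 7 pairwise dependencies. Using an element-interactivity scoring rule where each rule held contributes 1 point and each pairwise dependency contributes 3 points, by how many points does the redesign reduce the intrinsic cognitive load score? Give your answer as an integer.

10

Original: 6 × 1 + 10 × 3 = 6 + 30 = 36.
Redesigned: 5 × 1 + 7 × 3 = 5 + 21 = 26.
Reduction = 36 − 26 = 10.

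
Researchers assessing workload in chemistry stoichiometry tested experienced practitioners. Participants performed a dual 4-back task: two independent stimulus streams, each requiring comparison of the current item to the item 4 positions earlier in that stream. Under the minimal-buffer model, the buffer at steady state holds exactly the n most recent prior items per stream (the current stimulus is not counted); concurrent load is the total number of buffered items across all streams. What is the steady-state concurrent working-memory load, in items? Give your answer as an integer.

8

Each stream's buffer holds its 4 most recent prior items.
Two independent streams: 2 × 4 = 8 buffered items at steady state.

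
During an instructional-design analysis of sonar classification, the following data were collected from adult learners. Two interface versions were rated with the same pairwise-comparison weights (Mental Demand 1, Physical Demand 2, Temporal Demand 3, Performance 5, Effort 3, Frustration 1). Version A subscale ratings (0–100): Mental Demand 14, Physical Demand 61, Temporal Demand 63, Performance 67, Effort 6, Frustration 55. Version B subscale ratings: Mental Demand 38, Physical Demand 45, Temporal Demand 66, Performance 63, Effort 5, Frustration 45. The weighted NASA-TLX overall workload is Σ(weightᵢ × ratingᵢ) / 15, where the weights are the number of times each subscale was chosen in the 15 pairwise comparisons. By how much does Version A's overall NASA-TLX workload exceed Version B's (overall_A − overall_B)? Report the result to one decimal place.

Version A weighted sum = 1·14 + 2·61 + 3·63 + 5·67 + 3·6 + 1·55 = 14 + 122 + 189 + 335 + 18 + 55 = 733; overall_A = 733/15 = 48.8667.
Version B weighted sum = 1·38 + 2·45 + 3·66 + 5·63 + 3·5 + 1·45 = 38 + 90 + 198 + 315 + 15 + 45 = 701; overall_B = 701/15 = 46.7333.
Difference = 48.8667 − 46.7333 = 2.1334 ≈ 2.1.

2.1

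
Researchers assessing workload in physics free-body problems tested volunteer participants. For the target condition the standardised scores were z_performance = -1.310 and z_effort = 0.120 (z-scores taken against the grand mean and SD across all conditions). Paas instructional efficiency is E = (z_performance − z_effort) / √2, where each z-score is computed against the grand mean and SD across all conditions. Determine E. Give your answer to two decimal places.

z_P − z_E = -1.310 − 0.120 = -1.4300.
E = -1.4300 / √2 = -1.4300 / 1.41421 = -1.0112 ≈ -1.01.

-1.01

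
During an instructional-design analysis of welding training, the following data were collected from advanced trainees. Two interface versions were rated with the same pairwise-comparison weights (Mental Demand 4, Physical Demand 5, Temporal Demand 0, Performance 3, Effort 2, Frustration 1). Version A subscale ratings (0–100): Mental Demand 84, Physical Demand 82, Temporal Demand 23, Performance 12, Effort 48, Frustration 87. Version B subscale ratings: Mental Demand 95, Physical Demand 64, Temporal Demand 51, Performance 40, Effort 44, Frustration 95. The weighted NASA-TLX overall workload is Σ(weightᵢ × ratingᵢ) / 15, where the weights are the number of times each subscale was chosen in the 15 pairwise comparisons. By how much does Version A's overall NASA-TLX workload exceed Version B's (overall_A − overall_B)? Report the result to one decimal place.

Version A weighted sum = 4·84 + 5·82 + 0·23 + 3·12 + 2·48 + 1·87 = 336 + 410 + 0 + 36 + 96 + 87 = 965; overall_A = 965/15 = 64.3333.
Version B weighted sum = 4·95 + 5·64 + 0·51 + 3·40 + 2·44 + 1·95 = 380 + 320 + 0 + 120 + 88 + 95 = 1003; overall_B = 1003/15 = 66.8667.
Difference = 64.3333 − 66.8667 = -2.5334 ≈ -2.5.

-2.5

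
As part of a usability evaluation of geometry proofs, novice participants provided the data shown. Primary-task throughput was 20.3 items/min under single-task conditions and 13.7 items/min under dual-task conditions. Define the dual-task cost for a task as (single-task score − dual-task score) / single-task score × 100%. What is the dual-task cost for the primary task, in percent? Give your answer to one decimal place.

Cost = (20.3 − 13.7) / 20.3 × 100%
     = 6.6000 / 20.3 × 100% = 32.5123%.
≈ 32.5%.

32.5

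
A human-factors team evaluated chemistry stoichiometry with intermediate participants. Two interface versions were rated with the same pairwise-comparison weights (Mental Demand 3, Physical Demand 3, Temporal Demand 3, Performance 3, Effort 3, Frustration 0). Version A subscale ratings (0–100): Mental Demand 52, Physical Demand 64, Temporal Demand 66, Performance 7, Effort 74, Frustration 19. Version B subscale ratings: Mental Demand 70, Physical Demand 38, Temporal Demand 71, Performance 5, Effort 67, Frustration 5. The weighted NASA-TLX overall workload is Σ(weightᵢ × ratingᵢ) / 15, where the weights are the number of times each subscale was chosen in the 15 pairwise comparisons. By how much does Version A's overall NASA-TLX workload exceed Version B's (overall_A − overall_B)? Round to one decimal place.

2.4

Version A weighted sum = 3·52 + 3·64 + 3·66 + 3·7 + 3·74 + 0·19 = 156 + 192 + 198 + 21 + 222 + 0 = 789; overall_A = 789/15 = 52.6000.
Version B weighted sum = 3·70 + 3·38 + 3·71 + 3·5 + 3·67 + 0·5 = 210 + 114 + 213 + 15 + 201 + 0 = 753; overall_B = 753/15 = 50.2000.
Difference = 52.6000 − 50.2000 = 2.4000 ≈ 2.4.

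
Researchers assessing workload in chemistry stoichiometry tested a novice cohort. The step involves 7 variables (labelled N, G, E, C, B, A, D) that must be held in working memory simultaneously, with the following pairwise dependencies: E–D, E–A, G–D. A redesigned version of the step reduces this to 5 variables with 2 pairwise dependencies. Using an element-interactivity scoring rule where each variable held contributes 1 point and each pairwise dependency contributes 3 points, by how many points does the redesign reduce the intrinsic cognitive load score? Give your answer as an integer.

Original: 7 × 1 + 3 × 3 = 7 + 9 = 16.
Redesigned: 5 × 1 + 2 × 3 = 5 + 6 = 11.
Reduction = 16 − 11 = 5.

5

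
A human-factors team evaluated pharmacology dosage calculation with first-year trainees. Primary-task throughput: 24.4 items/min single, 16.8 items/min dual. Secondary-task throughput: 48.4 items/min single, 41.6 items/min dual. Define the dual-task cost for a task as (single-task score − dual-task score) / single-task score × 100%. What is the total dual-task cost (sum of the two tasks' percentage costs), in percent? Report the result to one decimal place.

Primary cost = (24.4 − 16.8) / 24.4 × 100% = 31.1475%.
Secondary cost = (48.4 − 41.6) / 48.4 × 100% = 14.0496%.
Total = 31.1475% + 14.0496% = 45.1971% ≈ 45.2%.

45.2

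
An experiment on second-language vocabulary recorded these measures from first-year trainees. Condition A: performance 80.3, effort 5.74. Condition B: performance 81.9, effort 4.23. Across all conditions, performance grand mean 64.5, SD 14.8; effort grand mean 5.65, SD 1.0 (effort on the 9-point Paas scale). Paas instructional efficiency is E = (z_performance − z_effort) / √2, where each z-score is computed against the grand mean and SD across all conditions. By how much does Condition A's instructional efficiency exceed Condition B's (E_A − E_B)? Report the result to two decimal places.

Condition A: z_P = (80.3 − 64.5)/14.8 = 1.0676; z_E = (5.74 − 5.65)/1.0 = 0.0900; E_A = (1.0676 − 0.0900)/√2 = 0.6913.
Condition B: z_P = (81.9 − 64.5)/14.8 = 1.1757; z_E = (4.23 − 5.65)/1.0 = -1.4200; E_B = (1.1757 − (-1.4200))/√2 = 1.8354.
E_A − E_B = 0.6913 − 1.8354 = -1.1441 ≈ -1.14.

-1.14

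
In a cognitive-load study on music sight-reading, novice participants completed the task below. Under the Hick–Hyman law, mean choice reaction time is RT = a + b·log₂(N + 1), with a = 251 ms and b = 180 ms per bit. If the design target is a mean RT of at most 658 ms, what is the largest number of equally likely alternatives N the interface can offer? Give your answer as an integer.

Set 251 + 180·log₂(N + 1) ≤ 658.
log₂(N + 1) ≤ (658 − 251) / 180 = 2.2611.
N + 1 ≤ 2^2.2611 = 4.7936.
N ≤ 3.7936, so the largest integer N is 3.

3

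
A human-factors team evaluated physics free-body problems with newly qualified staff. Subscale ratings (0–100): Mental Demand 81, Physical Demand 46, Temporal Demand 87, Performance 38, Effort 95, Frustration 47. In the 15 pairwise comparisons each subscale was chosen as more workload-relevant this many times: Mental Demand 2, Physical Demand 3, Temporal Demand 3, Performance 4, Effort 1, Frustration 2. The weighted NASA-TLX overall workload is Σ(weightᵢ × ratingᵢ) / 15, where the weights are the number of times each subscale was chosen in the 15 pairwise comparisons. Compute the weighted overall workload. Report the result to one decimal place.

The tallies are the weights (they sum to 15).
Weighted sum = 2·81 + 3·46 + 3·87 + 4·38 + 1·95 + 2·47
            = 162 + 138 + 261 + 152 + 95 + 94 = 902.
Overall workload = 902 / 15 = 60.1333 ≈ 60.1.

60.1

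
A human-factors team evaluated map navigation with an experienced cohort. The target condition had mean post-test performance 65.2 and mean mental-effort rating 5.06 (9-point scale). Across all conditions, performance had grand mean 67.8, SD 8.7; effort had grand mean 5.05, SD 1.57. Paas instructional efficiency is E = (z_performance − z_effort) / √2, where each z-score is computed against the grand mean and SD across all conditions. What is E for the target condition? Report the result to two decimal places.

-0.22

z_performance = (65.2 − 67.8) / 8.7 = -2.6000 / 8.7 = -0.2989.
z_effort = (5.06 − 5.05) / 1.57 = 0.0100 / 1.57 = 0.0064.
z_P − z_E = -0.2989 − 0.0064 = -0.3053.
E = -0.3053 / √2 = -0.3053 / 1.41421 = -0.2159 ≈ -0.22.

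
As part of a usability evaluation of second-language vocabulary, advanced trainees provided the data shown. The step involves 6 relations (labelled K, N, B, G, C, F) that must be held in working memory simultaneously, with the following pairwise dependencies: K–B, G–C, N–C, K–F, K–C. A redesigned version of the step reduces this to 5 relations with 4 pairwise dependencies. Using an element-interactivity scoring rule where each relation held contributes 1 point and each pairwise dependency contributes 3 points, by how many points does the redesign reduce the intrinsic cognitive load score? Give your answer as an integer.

Original: 6 × 1 + 5 × 3 = 6 + 15 = 21.
Redesigned: 5 × 1 + 4 × 3 = 5 + 12 = 17.
Reduction = 21 − 17 = 4.

4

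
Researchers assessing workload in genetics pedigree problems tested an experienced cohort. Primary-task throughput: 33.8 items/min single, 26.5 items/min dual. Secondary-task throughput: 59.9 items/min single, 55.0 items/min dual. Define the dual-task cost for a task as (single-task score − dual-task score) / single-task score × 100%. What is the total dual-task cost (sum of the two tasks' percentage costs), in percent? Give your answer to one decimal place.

Primary cost = (33.8 − 26.5) / 33.8 × 100% = 21.5976%.
Secondary cost = (59.9 − 55.0) / 59.9 × 100% = 8.1803%.
Total = 21.5976% + 8.1803% = 29.7779% ≈ 29.8%.

29.8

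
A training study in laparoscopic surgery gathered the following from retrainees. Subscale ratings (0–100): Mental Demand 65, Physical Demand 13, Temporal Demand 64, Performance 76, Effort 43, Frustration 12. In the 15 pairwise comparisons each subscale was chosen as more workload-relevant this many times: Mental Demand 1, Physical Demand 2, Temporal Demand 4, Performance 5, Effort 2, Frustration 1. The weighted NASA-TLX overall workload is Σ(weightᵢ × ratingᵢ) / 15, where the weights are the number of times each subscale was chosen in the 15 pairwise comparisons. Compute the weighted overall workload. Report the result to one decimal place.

The tallies are the weights (they sum to 15).
Weighted sum = 1·65 + 2·13 + 4·64 + 5·76 + 2·43 + 1·12
            = 65 + 26 + 256 + 380 + 86 + 12 = 825.
Overall workload = 825 / 15 = 55.0000 ≈ 55.0.

55.0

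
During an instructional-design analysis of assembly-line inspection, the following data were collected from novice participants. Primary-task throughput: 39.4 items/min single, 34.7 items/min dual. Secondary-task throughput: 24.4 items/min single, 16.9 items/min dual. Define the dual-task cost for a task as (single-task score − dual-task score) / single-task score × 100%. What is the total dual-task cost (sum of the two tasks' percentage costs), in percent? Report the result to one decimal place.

42.7

Primary cost = (39.4 − 34.7) / 39.4 × 100% = 11.9289%.
Secondary cost = (24.4 − 16.9) / 24.4 × 100% = 30.7377%.
Total = 11.9289% + 30.7377% = 42.6666% ≈ 42.7%.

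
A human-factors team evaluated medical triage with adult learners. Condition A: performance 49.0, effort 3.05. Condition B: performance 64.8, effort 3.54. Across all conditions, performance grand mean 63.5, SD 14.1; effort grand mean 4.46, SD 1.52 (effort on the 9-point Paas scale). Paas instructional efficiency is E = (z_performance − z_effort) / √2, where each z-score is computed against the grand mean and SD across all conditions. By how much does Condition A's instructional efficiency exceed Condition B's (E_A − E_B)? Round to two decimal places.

Condition A: z_P = (49.0 − 63.5)/14.1 = -1.0284; z_E = (3.05 − 4.46)/1.52 = -0.9276; E_A = (-1.0284 − (-0.9276))/√2 = -0.0713.
Condition B: z_P = (64.8 − 63.5)/14.1 = 0.0922; z_E = (3.54 − 4.46)/1.52 = -0.6053; E_B = (0.0922 − (-0.6053))/√2 = 0.4932.
E_A − E_B = -0.0713 − 0.4932 = -0.5645 ≈ -0.56.

-0.56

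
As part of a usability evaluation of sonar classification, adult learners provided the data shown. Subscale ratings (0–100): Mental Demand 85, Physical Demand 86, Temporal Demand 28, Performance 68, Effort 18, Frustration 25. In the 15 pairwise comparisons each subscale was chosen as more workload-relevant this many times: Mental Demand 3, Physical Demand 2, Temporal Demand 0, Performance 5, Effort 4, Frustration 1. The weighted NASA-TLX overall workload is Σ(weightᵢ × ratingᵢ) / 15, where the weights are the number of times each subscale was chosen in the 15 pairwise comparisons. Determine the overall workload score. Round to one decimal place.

The tallies are the weights (they sum to 15).
Weighted sum = 3·85 + 2·86 + 0·28 + 5·68 + 4·18 + 1·25
            = 255 + 172 + 0 + 340 + 72 + 25 = 864.
Overall workload = 864 / 15 = 57.6000 ≈ 57.6.

57.6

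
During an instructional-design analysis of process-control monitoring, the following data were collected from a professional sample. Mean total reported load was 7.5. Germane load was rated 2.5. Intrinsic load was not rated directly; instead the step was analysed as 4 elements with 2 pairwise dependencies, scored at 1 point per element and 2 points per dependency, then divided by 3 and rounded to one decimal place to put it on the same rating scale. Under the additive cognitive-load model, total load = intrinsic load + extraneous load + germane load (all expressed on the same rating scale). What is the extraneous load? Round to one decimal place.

Intrinsic (element-interactivity): (4 × 1 + 2 × 2) / 3 = 8 / 3 = 2.6667 → 2.7.
extraneous load = total − intrinsic − germane
             = 7.5 − 2.7 − 2.5 = 2.3.

2.3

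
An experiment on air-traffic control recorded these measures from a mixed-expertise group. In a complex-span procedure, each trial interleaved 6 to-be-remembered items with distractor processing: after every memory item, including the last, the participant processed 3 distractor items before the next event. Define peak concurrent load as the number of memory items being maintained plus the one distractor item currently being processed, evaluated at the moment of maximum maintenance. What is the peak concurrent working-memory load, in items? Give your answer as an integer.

7

Maintenance is greatest during the distractor(s) after memory item 6: all 6 memory items are being held.
One distractor item is concurrently being processed.
Peak concurrent load = 6 + 1 = 7 items.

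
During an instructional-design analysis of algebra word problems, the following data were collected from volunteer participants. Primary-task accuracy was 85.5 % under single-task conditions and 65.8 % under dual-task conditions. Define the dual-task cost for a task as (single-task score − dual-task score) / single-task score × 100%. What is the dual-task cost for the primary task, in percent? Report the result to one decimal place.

23.0

Cost = (85.5 − 65.8) / 85.5 × 100%
     = 19.7000 / 85.5 × 100% = 23.0409%.
≈ 23.0%.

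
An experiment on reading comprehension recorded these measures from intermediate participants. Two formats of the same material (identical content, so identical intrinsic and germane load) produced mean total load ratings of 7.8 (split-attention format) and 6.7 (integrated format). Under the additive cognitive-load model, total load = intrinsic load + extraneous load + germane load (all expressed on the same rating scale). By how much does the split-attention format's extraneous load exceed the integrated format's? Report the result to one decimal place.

Intrinsic and germane load are equal across formats, so the difference in total load equals the difference in extraneous load.
Extraneous-load difference = 7.8 − 6.7 = 1.1.

1.1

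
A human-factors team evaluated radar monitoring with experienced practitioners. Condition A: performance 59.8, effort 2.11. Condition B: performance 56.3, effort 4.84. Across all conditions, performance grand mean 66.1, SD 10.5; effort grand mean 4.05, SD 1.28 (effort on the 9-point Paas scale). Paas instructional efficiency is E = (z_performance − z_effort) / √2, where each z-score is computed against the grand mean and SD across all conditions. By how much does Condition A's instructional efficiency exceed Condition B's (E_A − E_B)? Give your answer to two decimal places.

1.74

Condition A: z_P = (59.8 − 66.1)/10.5 = -0.6000; z_E = (2.11 − 4.05)/1.28 = -1.5156; E_A = (-0.6000 − (-1.5156))/√2 = 0.6474.
Condition B: z_P = (56.3 − 66.1)/10.5 = -0.9333; z_E = (4.84 − 4.05)/1.28 = 0.6172; E_B = (-0.9333 − 0.6172)/√2 = -1.0964.
E_A − E_B = 0.6474 − (-1.0964) = 1.7438 ≈ 1.74.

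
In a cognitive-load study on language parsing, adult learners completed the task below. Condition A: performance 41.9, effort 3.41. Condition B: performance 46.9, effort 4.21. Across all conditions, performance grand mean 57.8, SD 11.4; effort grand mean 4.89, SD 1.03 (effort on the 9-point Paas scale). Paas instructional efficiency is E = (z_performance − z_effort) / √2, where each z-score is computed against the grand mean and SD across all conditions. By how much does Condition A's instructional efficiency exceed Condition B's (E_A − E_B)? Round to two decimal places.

Condition A: z_P = (41.9 − 57.8)/11.4 = -1.3947; z_E = (3.41 − 4.89)/1.03 = -1.4369; E_A = (-1.3947 − (-1.4369))/√2 = 0.0298.
Condition B: z_P = (46.9 − 57.8)/11.4 = -0.9561; z_E = (4.21 − 4.89)/1.03 = -0.6602; E_B = (-0.9561 − (-0.6602))/√2 = -0.2092.
E_A − E_B = 0.0298 − (-0.2092) = 0.2390 ≈ 0.24.

0.24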